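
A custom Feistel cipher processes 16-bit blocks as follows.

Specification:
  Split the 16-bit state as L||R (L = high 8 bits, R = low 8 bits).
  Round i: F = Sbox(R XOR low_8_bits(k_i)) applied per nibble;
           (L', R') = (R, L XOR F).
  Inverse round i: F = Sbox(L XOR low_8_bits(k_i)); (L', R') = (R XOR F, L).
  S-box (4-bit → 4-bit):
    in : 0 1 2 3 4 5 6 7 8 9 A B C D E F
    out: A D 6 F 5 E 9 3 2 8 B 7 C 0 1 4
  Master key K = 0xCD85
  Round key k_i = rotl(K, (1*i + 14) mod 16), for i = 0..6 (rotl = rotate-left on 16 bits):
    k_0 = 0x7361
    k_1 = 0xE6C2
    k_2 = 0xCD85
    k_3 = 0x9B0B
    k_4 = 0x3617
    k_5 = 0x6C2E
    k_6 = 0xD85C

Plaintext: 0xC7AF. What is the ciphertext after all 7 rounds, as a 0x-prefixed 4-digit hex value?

s_0 = plaintext = 0xC7AF
s_1 = Round(s_0, k_0) = 0xAF06
s_2 = Round(s_1, k_1) = 0x066A
s_3 = Round(s_2, k_2) = 0x6A12
s_4 = Round(s_3, k_3) = 0x12B2
s_5 = Round(s_4, k_4) = 0xB2AC
s_6 = Round(s_5, k_5) = 0xAC94
s_7 = Round(s_6, k_6) = 0x946E

0x946E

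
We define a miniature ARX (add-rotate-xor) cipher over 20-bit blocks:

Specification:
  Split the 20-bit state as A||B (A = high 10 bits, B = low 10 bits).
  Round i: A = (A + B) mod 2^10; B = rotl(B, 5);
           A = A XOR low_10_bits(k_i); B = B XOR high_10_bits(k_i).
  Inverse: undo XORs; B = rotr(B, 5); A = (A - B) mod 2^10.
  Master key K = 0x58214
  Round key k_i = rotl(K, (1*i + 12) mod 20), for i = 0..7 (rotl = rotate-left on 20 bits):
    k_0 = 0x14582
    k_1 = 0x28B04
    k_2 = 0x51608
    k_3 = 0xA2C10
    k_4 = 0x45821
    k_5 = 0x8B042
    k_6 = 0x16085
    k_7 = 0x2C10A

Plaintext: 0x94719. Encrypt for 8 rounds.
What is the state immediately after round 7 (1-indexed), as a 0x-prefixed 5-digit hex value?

0xB6BC2

s_0 = plaintext = 0x94719
s_1 = Round(s_0, k_0) = 0x3A369
s_2 = Round(s_1, k_1) = 0xD5599
s_3 = Round(s_2, k_2) = 0xB9A69
s_4 = Round(s_3, k_3) = 0x57FB8
s_5 = Round(s_4, k_4) = 0x4DA0B
s_6 = Round(s_5, k_5) = 0xC0F5C
s_7 = Round(s_6, k_6) = 0xB6BC2
s_8 = Round(s_7, k_7) = 0xE58EE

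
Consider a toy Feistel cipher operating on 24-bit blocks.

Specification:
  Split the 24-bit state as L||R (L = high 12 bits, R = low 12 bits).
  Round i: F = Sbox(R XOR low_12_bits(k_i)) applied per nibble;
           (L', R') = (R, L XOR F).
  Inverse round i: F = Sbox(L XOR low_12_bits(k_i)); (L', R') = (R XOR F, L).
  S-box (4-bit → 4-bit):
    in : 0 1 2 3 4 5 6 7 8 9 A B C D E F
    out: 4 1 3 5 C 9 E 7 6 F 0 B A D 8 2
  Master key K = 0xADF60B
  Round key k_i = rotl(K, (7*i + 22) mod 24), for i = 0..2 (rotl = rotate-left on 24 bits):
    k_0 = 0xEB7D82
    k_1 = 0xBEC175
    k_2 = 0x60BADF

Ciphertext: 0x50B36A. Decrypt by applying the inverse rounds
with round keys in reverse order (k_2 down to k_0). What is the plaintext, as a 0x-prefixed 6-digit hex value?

s_0 = ciphertext = 0x50B36A
s_1 = InvRound(s_0, k_2) = 0x1B650B
s_2 = InvRound(s_1, k_1) = 0x1AE1B6
s_3 = InvRound(s_2, k_0) = 0xB8C1AE

0xB8C1AE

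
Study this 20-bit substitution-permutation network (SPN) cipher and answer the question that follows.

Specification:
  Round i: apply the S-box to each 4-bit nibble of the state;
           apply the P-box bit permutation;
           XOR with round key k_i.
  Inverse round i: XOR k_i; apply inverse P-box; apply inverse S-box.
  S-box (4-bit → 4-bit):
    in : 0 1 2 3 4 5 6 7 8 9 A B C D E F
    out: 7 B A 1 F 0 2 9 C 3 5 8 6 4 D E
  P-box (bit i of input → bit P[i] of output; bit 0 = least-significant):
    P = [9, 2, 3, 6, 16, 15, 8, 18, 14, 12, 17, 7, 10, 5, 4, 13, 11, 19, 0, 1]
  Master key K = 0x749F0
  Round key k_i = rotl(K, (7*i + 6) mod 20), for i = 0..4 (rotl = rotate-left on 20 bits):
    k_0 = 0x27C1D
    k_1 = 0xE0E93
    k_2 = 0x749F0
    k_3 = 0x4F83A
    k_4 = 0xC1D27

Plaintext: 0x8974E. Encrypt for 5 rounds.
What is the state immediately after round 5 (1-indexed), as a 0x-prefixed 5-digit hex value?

0x6DD2A

s_0 = plaintext = 0x8974E
s_1 = Round(s_0, k_0) = 0x7BBF6
s_2 = Round(s_1, k_1) = 0xAA715
s_3 = Round(s_2, k_2) = 0x28561
s_4 = Round(s_3, k_3) = 0xC5A6C
s_5 = Round(s_4, k_4) = 0x6DD2A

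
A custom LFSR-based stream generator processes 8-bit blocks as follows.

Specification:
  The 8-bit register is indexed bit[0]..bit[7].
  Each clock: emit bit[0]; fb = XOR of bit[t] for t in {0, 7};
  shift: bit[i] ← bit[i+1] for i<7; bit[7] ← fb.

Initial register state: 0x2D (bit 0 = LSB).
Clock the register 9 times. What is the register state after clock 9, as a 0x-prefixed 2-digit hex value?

0x8D

reg_0 = 0x2D
clock 1: out=1, reg = 0x96
clock 2: out=0, reg = 0xCB
clock 3: out=1, reg = 0x65
clock 4: out=1, reg = 0xB2
clock 5: out=0, reg = 0xD9
clock 6: out=1, reg = 0x6C
clock 7: out=0, reg = 0x36
clock 8: out=0, reg = 0x1B
clock 9: out=1, reg = 0x8D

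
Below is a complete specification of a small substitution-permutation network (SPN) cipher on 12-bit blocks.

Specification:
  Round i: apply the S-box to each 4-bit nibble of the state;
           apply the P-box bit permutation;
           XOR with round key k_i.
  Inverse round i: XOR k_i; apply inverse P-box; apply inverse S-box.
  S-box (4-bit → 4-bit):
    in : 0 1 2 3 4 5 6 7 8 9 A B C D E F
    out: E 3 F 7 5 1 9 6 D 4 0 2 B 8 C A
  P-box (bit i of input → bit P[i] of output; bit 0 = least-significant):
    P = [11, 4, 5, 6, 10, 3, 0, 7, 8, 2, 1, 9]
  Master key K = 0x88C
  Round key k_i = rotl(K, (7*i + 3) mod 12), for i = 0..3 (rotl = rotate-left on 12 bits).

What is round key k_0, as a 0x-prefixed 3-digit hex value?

K = 0x88C
k_0 = rotl(K, (7*0+3) mod 12) = rotl(K, 3) = 0x464

0x464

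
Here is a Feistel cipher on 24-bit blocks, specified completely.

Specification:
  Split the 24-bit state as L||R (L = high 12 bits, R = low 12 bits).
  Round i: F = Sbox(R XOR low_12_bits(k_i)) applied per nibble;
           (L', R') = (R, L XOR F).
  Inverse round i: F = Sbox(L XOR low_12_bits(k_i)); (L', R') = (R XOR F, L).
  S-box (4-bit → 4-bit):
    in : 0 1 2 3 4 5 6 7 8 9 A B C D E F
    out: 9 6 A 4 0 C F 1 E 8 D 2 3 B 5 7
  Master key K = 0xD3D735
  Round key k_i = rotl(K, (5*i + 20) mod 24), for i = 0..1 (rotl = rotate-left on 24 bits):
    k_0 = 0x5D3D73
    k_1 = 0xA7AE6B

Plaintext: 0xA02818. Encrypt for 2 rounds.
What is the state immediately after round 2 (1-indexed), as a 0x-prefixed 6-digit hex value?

s_0 = plaintext = 0xA02818
s_1 = Round(s_0, k_0) = 0x8186F0
s_2 = Round(s_1, k_1) = 0x6F069A

0x6F069A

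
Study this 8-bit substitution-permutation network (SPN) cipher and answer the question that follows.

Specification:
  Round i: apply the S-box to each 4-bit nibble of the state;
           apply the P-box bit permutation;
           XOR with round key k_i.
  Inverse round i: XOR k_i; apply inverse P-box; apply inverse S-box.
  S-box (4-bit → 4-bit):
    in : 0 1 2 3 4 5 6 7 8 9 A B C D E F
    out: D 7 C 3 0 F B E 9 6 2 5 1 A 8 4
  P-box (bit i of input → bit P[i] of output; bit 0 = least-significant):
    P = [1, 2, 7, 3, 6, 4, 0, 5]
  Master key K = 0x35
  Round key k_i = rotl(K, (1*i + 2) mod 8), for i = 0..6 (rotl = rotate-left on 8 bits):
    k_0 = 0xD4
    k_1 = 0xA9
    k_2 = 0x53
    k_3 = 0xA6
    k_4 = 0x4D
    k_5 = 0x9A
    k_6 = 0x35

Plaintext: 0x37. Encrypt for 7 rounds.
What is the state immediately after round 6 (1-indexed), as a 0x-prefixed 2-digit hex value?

0x8D

s_0 = plaintext = 0x37
s_1 = Round(s_0, k_0) = 0x08
s_2 = Round(s_1, k_1) = 0xC2
s_3 = Round(s_2, k_2) = 0x9B
s_4 = Round(s_3, k_3) = 0x35
s_5 = Round(s_4, k_4) = 0x93
s_6 = Round(s_5, k_5) = 0x8D
s_7 = Round(s_6, k_6) = 0x59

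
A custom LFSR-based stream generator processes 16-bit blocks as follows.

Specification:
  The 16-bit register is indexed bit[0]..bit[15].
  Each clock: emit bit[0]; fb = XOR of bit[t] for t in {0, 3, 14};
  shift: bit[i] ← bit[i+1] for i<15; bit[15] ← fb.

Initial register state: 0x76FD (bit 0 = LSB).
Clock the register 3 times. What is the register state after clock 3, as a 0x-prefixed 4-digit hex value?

reg_0 = 0x76FD
clock 1: out=1, reg = 0xBB7E
clock 2: out=0, reg = 0xDDBF
clock 3: out=1, reg = 0xEEDF

0xEEDF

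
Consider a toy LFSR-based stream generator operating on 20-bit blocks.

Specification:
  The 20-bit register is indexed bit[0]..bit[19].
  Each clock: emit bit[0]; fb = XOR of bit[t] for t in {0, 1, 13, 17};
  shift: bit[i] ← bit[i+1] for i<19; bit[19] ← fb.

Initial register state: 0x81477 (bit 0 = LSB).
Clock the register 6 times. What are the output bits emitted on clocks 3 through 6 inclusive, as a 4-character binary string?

reg_0 = 0x81477
clock 1: out=1, reg = 0x40A3B
clock 2: out=1, reg = 0x2051D
clock 3: out=1, reg = 0x1028E
clock 4: out=0, reg = 0x88147
clock 5: out=1, reg = 0x440A3
clock 6: out=1, reg = 0x22051

1011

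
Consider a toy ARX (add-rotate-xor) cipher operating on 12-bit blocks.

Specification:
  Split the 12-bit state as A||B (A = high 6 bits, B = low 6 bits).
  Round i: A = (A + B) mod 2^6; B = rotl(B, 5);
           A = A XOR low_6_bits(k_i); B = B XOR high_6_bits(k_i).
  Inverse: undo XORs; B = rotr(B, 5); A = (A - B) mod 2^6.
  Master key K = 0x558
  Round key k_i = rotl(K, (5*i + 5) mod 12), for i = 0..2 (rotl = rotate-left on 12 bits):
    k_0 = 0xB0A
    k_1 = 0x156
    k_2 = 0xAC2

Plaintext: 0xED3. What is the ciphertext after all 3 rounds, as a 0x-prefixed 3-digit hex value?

s_0 = plaintext = 0xED3
s_1 = Round(s_0, k_0) = 0x105
s_2 = Round(s_1, k_1) = 0x7E7
s_3 = Round(s_2, k_2) = 0x118

0x118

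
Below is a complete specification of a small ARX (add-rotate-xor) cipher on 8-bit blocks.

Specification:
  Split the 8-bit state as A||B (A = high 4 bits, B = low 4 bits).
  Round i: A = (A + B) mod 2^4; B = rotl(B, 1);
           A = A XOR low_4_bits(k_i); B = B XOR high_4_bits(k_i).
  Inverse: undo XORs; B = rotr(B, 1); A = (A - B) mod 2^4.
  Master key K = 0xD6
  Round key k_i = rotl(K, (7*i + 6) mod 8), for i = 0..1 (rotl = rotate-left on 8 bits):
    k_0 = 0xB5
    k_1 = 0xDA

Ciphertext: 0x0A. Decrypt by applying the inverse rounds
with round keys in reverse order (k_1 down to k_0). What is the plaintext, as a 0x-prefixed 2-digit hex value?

s_0 = ciphertext = 0x0A
s_1 = InvRound(s_0, k_1) = 0xFB
s_2 = InvRound(s_1, k_0) = 0xA0

0xA0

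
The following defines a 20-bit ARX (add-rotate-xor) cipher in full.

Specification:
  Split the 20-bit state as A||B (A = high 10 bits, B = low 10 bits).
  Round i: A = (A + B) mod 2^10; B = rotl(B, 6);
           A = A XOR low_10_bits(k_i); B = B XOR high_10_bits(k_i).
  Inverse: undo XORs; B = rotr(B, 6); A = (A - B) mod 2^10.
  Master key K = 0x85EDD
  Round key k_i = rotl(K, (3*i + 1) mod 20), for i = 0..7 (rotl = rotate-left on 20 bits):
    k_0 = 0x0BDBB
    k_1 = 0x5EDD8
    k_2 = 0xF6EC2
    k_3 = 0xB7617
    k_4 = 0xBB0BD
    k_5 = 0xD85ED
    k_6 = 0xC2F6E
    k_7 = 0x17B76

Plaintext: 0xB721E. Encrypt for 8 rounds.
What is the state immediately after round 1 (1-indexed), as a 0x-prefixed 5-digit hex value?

0x5078E

s_0 = plaintext = 0xB721E
s_1 = Round(s_0, k_0) = 0x5078E
s_2 = Round(s_1, k_1) = 0x45EC3
s_3 = Round(s_2, k_2) = 0x46337
s_4 = Round(s_3, k_3) = 0x9632E
s_5 = Round(s_4, k_4) = 0x4ED5E
s_6 = Round(s_5, k_5) = 0xDD0F4
s_7 = Round(s_6, k_6) = 0xC1A04
s_8 = Round(s_7, k_7) = 0x9F17E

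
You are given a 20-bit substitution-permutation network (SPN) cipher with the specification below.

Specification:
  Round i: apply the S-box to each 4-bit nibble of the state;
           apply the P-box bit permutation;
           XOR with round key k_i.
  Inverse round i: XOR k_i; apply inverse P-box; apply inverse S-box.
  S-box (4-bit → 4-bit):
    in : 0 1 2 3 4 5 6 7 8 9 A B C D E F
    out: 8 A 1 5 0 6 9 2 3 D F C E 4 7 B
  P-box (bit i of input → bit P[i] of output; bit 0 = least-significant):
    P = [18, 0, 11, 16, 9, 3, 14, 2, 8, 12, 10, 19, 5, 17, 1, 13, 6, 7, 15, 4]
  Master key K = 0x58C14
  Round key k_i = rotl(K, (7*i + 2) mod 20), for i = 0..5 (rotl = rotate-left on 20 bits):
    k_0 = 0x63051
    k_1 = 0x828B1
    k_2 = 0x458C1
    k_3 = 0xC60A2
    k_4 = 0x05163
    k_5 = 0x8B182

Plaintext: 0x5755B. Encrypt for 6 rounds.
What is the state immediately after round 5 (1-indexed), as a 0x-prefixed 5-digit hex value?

s_0 = plaintext = 0x5755B
s_1 = Round(s_0, k_0) = 0x5ECD9
s_2 = Round(s_1, k_1) = 0x7F413
s_3 = Round(s_2, k_2) = 0x2706D
s_4 = Round(s_3, k_3) = 0x66AE6
s_5 = Round(s_4, k_4) = 0xD261B
s_6 = Round(s_5, k_5) = 0x138AE

0xD261B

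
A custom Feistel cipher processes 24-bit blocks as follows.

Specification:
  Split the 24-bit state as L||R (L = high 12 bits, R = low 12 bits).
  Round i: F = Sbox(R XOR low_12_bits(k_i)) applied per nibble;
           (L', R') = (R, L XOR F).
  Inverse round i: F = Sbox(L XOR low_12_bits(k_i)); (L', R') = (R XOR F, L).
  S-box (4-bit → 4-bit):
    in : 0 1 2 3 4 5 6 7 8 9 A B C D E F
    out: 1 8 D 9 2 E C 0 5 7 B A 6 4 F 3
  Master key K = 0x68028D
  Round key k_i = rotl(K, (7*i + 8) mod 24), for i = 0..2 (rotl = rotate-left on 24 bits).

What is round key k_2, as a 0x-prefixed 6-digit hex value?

0x5A00A3

K = 0x68028D
k_0 = rotl(K, (7*0+8) mod 24) = rotl(K, 8) = 0x028D68
k_1 = rotl(K, (7*1+8) mod 24) = rotl(K, 15) = 0x46B401
k_2 = rotl(K, (7*2+8) mod 24) = rotl(K, 22) = 0x5A00A3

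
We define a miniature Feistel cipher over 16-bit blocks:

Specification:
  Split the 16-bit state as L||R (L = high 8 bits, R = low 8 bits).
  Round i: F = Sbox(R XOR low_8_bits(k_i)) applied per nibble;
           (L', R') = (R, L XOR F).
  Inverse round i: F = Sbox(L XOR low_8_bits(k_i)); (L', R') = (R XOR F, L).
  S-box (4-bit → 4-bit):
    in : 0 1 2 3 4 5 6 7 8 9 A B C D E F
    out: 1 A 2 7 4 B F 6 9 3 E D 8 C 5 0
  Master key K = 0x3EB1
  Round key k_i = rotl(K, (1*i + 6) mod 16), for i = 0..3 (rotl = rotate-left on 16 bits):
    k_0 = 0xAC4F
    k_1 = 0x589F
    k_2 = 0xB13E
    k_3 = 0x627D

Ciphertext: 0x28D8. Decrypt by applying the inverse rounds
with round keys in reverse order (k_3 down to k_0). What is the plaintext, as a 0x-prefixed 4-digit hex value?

s_0 = ciphertext = 0x28D8
s_1 = InvRound(s_0, k_3) = 0x6328
s_2 = InvRound(s_1, k_2) = 0x9463
s_3 = InvRound(s_2, k_1) = 0x7E94
s_4 = InvRound(s_3, k_0) = 0xEE7E

0xEE7E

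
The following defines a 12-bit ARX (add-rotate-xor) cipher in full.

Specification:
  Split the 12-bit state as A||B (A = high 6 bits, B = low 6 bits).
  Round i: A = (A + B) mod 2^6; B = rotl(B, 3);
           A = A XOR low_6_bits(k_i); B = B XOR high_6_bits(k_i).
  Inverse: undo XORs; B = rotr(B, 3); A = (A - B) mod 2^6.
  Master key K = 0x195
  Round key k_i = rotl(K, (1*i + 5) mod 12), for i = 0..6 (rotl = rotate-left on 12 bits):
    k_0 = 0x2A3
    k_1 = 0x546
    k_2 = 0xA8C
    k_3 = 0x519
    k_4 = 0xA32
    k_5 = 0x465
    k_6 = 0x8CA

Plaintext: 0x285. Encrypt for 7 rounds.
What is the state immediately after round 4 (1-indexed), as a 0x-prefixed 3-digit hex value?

s_0 = plaintext = 0x285
s_1 = Round(s_0, k_0) = 0xB22
s_2 = Round(s_1, k_1) = 0x201
s_3 = Round(s_2, k_2) = 0x162
s_4 = Round(s_3, k_3) = 0xF80
s_5 = Round(s_4, k_4) = 0x328
s_6 = Round(s_5, k_5) = 0x454
s_7 = Round(s_6, k_6) = 0xBC1

0xF80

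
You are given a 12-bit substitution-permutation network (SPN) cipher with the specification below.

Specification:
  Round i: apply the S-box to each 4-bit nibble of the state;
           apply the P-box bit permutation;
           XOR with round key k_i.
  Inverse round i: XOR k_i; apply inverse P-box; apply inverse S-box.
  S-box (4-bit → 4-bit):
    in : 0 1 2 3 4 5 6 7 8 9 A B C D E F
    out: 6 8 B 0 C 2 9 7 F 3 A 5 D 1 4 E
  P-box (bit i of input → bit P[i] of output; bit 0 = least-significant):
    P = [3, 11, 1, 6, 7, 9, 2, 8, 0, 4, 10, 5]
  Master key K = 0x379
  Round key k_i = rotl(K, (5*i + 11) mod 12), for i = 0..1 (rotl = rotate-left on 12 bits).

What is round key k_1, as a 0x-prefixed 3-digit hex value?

K = 0x379
k_0 = rotl(K, (5*0+11) mod 12) = rotl(K, 11) = 0x9BC
k_1 = rotl(K, (5*1+11) mod 12) = rotl(K, 4) = 0x793

0x793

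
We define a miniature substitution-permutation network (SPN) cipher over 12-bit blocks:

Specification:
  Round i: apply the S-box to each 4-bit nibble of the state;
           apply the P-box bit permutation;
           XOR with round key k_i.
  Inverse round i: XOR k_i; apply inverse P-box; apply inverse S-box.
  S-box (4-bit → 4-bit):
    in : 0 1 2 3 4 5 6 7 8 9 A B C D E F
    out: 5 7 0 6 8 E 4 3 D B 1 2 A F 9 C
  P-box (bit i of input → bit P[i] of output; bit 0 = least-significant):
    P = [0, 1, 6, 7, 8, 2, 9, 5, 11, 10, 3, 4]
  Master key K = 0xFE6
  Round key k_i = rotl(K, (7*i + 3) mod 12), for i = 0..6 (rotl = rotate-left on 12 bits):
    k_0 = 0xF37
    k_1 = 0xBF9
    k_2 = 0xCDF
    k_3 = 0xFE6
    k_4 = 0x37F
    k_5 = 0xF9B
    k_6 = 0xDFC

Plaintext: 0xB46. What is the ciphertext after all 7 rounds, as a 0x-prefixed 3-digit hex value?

0x17D

s_0 = plaintext = 0xB46
s_1 = Round(s_0, k_0) = 0xB57
s_2 = Round(s_1, k_1) = 0xDDE
s_3 = Round(s_2, k_2) = 0x362
s_4 = Round(s_3, k_3) = 0x9EE
s_5 = Round(s_4, k_4) = 0xECE
s_6 = Round(s_5, k_5) = 0x72E
s_7 = Round(s_6, k_6) = 0x17D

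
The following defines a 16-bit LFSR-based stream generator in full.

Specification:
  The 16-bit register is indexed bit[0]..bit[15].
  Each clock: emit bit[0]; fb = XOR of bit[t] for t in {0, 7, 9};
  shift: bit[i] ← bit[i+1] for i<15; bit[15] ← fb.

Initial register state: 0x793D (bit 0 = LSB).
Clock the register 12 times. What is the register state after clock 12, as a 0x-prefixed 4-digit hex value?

reg_0 = 0x793D
clock 1: out=1, reg = 0xBC9E
clock 2: out=0, reg = 0xDE4F
clock 3: out=1, reg = 0x6F27
clock 4: out=1, reg = 0x3793
clock 5: out=1, reg = 0x9BC9
clock 6: out=1, reg = 0xCDE4
clock 7: out=0, reg = 0xE6F2
clock 8: out=0, reg = 0x7379
clock 9: out=1, reg = 0x39BC
clock 10: out=0, reg = 0x9CDE
clock 11: out=0, reg = 0xCE6F
clock 12: out=1, reg = 0x6737

0x6737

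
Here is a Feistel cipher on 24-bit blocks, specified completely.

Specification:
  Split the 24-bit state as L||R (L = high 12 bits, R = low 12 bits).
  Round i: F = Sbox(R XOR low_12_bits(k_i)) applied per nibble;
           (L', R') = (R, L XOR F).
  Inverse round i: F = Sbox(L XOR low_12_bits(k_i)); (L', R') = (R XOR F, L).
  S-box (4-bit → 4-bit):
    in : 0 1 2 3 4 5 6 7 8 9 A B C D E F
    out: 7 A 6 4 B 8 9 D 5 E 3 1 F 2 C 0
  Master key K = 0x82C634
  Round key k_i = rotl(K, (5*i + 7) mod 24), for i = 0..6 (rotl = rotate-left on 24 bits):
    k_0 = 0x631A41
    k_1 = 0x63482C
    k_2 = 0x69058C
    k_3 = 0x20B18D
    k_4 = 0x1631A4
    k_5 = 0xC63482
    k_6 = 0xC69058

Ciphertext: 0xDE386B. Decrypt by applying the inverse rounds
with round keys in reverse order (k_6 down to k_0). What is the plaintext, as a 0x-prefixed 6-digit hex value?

0xC2C5A1

s_0 = ciphertext = 0xDE386B
s_1 = InvRound(s_0, k_6) = 0xA7ADE3
s_2 = InvRound(s_1, k_5) = 0x1E6A7A
s_3 = InvRound(s_2, k_4) = 0xDCC1E6
s_4 = InvRound(s_3, k_3) = 0xE5CDCC
s_5 = InvRound(s_4, k_2) = 0xCEBE5C
s_6 = InvRound(s_5, k_1) = 0x5A1CEB
s_7 = InvRound(s_6, k_0) = 0xC2C5A1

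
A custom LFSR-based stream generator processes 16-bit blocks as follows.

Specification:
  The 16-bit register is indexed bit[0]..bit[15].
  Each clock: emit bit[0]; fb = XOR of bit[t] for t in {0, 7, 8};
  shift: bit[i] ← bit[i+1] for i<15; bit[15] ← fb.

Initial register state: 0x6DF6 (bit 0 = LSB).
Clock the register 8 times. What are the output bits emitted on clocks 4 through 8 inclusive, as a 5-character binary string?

01111

reg_0 = 0x6DF6
clock 1: out=0, reg = 0x36FB
clock 2: out=1, reg = 0x1B7D
clock 3: out=1, reg = 0x0DBE
clock 4: out=0, reg = 0x06DF
clock 5: out=1, reg = 0x036F
clock 6: out=1, reg = 0x01B7
clock 7: out=1, reg = 0x80DB
clock 8: out=1, reg = 0x406D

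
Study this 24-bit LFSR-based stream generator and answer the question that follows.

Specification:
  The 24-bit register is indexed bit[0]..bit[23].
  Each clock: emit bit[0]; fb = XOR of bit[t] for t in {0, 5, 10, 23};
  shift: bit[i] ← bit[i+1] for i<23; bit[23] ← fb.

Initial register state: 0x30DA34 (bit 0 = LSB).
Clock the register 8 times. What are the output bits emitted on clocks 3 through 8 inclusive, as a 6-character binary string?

101100

reg_0 = 0x30DA34
clock 1: out=0, reg = 0x986D1A
clock 2: out=0, reg = 0x4C368D
clock 3: out=1, reg = 0x261B46
clock 4: out=0, reg = 0x130DA3
clock 5: out=1, reg = 0x8986D1
clock 6: out=1, reg = 0xC4C368
clock 7: out=0, reg = 0x6261B4
clock 8: out=0, reg = 0xB130DA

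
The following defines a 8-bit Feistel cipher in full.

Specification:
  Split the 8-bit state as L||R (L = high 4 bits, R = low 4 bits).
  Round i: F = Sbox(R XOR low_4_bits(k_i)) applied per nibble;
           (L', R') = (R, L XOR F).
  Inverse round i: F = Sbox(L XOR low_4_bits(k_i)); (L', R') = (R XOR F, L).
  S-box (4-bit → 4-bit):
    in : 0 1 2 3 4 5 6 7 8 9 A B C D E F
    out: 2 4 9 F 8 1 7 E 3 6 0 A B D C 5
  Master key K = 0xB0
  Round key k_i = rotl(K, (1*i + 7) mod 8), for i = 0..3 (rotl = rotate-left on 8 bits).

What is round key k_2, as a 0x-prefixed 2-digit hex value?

0x61

K = 0xB0
k_0 = rotl(K, (1*0+7) mod 8) = rotl(K, 7) = 0x58
k_1 = rotl(K, (1*1+7) mod 8) = rotl(K, 0) = 0xB0
k_2 = rotl(K, (1*2+7) mod 8) = rotl(K, 1) = 0x61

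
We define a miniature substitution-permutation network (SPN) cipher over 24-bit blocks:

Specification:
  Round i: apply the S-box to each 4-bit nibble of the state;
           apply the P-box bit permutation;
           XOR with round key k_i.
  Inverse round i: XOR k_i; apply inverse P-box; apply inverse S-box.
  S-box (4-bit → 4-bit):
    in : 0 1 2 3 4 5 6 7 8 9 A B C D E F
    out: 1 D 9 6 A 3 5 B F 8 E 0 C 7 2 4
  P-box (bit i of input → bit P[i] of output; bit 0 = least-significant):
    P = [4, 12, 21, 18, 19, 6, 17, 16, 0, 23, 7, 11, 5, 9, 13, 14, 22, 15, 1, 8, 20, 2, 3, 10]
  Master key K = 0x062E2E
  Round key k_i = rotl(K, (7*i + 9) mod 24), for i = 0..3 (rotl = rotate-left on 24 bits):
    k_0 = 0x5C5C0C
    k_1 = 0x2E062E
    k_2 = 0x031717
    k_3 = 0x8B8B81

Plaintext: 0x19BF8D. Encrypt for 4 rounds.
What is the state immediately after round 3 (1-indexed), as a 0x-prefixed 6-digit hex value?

s_0 = plaintext = 0x19BF8D
s_1 = Round(s_0, k_0) = 0x6749D4
s_2 = Round(s_1, k_1) = 0x70DD66
s_3 = Round(s_2, k_2) = 0xF931A2
s_4 = Round(s_3, k_3) = 0x8CA058

0xF931A2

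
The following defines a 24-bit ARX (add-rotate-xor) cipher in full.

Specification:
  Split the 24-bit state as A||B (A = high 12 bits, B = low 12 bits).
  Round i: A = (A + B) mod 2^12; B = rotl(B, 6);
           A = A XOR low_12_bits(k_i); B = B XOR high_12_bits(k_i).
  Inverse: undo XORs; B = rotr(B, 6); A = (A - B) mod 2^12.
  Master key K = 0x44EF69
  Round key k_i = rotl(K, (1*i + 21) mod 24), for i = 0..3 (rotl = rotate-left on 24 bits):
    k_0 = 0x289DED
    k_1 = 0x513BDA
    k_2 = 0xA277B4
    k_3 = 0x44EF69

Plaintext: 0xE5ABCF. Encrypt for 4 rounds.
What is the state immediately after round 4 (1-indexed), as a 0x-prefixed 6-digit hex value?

s_0 = plaintext = 0xE5ABCF
s_1 = Round(s_0, k_0) = 0x7C4166
s_2 = Round(s_1, k_1) = 0x2F0C96
s_3 = Round(s_2, k_2) = 0x832F95
s_4 = Round(s_3, k_3) = 0x8AE130

0x8AE130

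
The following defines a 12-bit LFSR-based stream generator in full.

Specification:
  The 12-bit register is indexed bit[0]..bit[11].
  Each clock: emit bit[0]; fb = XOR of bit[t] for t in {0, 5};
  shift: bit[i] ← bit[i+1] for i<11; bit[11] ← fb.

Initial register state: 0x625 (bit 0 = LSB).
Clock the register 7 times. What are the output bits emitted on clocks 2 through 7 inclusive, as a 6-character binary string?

reg_0 = 0x625
clock 1: out=1, reg = 0x312
clock 2: out=0, reg = 0x189
clock 3: out=1, reg = 0x8C4
clock 4: out=0, reg = 0x462
clock 5: out=0, reg = 0xA31
clock 6: out=1, reg = 0x518
clock 7: out=0, reg = 0x28C

010010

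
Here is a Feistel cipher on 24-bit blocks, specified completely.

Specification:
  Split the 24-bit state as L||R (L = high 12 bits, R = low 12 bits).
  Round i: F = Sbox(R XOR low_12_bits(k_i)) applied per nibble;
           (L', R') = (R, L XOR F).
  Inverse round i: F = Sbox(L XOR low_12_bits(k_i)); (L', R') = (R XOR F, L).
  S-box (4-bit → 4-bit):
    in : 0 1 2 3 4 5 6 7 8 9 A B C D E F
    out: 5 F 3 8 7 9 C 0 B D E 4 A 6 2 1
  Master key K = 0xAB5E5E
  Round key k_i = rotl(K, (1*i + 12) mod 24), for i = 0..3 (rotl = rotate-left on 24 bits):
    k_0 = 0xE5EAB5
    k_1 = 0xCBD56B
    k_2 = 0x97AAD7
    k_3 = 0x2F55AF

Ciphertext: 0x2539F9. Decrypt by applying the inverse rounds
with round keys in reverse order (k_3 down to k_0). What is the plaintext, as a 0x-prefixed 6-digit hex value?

s_0 = ciphertext = 0x2539F9
s_1 = InvRound(s_0, k_3) = 0x9E3253
s_2 = InvRound(s_1, k_2) = 0xAD49E3
s_3 = InvRound(s_2, k_1) = 0x8A2AD4
s_4 = InvRound(s_3, k_0) = 0x9248A2

0x9248A2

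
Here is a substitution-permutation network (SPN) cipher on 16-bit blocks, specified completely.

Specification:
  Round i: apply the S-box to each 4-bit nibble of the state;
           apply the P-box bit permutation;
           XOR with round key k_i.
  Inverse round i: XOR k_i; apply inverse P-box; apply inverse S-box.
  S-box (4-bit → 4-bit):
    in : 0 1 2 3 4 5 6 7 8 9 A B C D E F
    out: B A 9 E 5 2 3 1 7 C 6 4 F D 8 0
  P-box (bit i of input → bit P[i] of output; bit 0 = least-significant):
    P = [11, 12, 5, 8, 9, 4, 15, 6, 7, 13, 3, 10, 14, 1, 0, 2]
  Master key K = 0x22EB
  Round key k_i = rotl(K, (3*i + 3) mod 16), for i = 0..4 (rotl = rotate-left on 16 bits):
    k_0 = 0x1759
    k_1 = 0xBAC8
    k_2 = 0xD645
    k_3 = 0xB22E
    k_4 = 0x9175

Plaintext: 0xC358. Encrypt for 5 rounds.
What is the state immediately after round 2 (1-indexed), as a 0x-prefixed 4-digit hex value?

0xE0D2

s_0 = plaintext = 0xC358
s_1 = Round(s_0, k_0) = 0x6B66
s_2 = Round(s_1, k_1) = 0xE0D2
s_3 = Round(s_2, k_2) = 0x7981
s_4 = Round(s_3, k_3) = 0x6536
s_5 = Round(s_4, k_4) = 0x6927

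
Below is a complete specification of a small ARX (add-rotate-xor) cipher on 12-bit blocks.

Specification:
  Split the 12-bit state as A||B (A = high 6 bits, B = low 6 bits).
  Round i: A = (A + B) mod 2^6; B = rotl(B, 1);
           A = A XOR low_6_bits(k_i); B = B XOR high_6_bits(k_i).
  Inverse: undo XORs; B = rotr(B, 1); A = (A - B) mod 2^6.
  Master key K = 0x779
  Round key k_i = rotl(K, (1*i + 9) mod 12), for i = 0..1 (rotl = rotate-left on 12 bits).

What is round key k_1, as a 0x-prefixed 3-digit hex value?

0x5DE

K = 0x779
k_0 = rotl(K, (1*0+9) mod 12) = rotl(K, 9) = 0x2EF
k_1 = rotl(K, (1*1+9) mod 12) = rotl(K, 10) = 0x5DE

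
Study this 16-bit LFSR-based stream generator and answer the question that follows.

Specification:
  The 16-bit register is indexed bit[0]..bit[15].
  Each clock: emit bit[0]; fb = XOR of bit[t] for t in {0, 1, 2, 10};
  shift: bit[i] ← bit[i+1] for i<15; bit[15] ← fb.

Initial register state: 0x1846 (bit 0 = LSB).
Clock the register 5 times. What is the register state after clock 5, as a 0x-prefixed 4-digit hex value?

reg_0 = 0x1846
clock 1: out=0, reg = 0x0C23
clock 2: out=1, reg = 0x8611
clock 3: out=1, reg = 0x4308
clock 4: out=0, reg = 0x2184
clock 5: out=0, reg = 0x90C2

0x90C2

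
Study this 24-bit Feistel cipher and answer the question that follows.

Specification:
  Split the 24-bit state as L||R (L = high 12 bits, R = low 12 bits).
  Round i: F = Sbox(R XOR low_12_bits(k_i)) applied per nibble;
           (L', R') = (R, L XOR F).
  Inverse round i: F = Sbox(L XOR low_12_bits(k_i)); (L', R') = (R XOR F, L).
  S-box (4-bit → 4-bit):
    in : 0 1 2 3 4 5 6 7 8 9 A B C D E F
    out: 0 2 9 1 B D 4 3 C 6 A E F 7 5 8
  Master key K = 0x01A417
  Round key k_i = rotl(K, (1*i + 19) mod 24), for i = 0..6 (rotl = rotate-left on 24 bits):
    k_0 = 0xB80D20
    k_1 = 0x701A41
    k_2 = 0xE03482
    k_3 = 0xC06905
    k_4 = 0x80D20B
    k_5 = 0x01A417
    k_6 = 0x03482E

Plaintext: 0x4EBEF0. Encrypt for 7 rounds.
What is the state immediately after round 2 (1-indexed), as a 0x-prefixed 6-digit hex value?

s_0 = plaintext = 0x4EBEF0
s_1 = Round(s_0, k_0) = 0xEF059B
s_2 = Round(s_1, k_1) = 0x59B68A
s_3 = Round(s_2, k_2) = 0x68AC97
s_4 = Round(s_3, k_3) = 0xC97BE3
s_5 = Round(s_4, k_4) = 0xBE3ACB
s_6 = Round(s_5, k_5) = 0xACBE9C
s_7 = Round(s_6, k_6) = 0xE9CE22

0x59B68A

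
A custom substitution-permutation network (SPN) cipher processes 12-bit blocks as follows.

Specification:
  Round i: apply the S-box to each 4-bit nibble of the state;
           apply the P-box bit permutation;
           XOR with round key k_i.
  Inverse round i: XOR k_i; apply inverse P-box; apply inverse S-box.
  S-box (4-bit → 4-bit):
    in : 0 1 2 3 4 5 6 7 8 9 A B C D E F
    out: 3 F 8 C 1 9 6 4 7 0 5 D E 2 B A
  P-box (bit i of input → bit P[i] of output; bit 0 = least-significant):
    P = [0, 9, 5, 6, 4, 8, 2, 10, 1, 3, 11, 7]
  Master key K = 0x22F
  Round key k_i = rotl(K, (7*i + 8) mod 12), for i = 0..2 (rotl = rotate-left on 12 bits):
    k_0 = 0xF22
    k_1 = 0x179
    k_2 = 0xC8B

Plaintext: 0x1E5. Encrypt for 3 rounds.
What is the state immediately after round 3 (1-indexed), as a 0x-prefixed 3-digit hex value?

s_0 = plaintext = 0x1E5
s_1 = Round(s_0, k_0) = 0x2F9
s_2 = Round(s_1, k_1) = 0x4F9
s_3 = Round(s_2, k_2) = 0x989

0x989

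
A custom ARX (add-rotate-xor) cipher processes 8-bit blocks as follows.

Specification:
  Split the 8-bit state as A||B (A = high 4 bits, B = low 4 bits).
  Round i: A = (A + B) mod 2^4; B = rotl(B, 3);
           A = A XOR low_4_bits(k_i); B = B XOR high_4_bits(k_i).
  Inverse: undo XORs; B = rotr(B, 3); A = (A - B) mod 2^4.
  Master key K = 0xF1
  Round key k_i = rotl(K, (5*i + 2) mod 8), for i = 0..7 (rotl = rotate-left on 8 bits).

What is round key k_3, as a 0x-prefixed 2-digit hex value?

K = 0xF1
k_0 = rotl(K, (5*0+2) mod 8) = rotl(K, 2) = 0xC7
k_1 = rotl(K, (5*1+2) mod 8) = rotl(K, 7) = 0xF8
k_2 = rotl(K, (5*2+2) mod 8) = rotl(K, 4) = 0x1F
k_3 = rotl(K, (5*3+2) mod 8) = rotl(K, 1) = 0xE3

0xE3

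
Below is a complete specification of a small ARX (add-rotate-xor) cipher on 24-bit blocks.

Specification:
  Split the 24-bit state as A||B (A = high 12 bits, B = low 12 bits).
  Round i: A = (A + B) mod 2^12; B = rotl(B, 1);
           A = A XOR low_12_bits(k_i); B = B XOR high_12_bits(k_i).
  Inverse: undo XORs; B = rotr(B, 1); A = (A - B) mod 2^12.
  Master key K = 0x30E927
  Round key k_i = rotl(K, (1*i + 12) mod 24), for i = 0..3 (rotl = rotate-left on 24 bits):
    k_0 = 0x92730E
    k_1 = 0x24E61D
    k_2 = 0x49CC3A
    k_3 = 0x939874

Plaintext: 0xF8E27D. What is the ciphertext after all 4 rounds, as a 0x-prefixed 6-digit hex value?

s_0 = plaintext = 0xF8E27D
s_1 = Round(s_0, k_0) = 0x105DDD
s_2 = Round(s_1, k_1) = 0x8FF9F5
s_3 = Round(s_2, k_2) = 0xECE777
s_4 = Round(s_3, k_3) = 0xE317D7

0xE317D7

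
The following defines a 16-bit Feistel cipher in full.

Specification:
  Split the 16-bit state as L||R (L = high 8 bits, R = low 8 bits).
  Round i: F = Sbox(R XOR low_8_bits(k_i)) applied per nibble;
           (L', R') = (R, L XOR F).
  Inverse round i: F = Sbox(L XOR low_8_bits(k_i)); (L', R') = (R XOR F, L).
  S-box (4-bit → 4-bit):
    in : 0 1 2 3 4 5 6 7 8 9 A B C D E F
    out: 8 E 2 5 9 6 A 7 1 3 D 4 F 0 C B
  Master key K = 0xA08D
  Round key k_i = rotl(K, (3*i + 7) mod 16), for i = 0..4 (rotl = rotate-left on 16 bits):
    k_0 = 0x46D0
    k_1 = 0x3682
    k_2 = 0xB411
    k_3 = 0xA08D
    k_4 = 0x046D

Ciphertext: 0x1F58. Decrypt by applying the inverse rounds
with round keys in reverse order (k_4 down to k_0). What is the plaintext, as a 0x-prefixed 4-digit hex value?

0xD61C

s_0 = ciphertext = 0x1F58
s_1 = InvRound(s_0, k_4) = 0x2A1F
s_2 = InvRound(s_1, k_3) = 0xC82A
s_3 = InvRound(s_2, k_2) = 0x29C8
s_4 = InvRound(s_3, k_1) = 0x1C29
s_5 = InvRound(s_4, k_0) = 0xD61C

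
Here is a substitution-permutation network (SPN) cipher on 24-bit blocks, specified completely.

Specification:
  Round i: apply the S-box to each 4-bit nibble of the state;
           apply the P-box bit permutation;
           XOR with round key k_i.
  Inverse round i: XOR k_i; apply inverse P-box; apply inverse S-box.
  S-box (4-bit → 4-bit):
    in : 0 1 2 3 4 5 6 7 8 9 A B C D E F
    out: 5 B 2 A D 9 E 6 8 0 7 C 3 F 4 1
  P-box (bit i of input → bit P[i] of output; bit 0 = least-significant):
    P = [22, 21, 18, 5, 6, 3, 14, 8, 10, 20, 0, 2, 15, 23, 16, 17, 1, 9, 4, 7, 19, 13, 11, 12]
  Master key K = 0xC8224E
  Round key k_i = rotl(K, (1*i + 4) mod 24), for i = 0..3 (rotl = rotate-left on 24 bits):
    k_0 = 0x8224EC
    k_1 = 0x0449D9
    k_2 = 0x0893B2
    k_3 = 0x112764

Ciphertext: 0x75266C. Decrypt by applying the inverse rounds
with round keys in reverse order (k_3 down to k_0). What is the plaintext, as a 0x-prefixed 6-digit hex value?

s_0 = ciphertext = 0x75266C
s_1 = InvRound(s_0, k_3) = 0x99993A
s_2 = InvRound(s_1, k_2) = 0xE37229
s_3 = InvRound(s_2, k_1) = 0x66695D
s_4 = InvRound(s_3, k_0) = 0xEB20BD

0xEB20BD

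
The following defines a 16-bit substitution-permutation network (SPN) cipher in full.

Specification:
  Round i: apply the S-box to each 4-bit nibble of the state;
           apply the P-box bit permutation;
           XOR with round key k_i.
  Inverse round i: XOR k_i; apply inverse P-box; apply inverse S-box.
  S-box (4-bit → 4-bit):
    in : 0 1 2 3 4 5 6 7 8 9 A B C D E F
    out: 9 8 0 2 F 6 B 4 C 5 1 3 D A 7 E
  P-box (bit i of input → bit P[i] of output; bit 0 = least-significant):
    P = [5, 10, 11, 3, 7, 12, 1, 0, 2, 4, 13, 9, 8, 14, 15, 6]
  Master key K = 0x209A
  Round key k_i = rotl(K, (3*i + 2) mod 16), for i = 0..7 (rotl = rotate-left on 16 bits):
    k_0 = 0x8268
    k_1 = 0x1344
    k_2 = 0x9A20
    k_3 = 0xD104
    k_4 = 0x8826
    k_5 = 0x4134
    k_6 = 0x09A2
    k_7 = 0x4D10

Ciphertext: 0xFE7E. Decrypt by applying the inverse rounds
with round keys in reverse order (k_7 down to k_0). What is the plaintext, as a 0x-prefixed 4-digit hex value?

0x3549

s_0 = ciphertext = 0xFE7E
s_1 = InvRound(s_0, k_7) = 0xCC50
s_2 = InvRound(s_1, k_6) = 0x439B
s_3 = InvRound(s_2, k_5) = 0x20C0
s_4 = InvRound(s_3, k_4) = 0x8999
s_5 = InvRound(s_4, k_3) = 0x3B68
s_6 = InvRound(s_5, k_2) = 0xC721
s_7 = InvRound(s_6, k_1) = 0xFADB
s_8 = InvRound(s_7, k_0) = 0x3549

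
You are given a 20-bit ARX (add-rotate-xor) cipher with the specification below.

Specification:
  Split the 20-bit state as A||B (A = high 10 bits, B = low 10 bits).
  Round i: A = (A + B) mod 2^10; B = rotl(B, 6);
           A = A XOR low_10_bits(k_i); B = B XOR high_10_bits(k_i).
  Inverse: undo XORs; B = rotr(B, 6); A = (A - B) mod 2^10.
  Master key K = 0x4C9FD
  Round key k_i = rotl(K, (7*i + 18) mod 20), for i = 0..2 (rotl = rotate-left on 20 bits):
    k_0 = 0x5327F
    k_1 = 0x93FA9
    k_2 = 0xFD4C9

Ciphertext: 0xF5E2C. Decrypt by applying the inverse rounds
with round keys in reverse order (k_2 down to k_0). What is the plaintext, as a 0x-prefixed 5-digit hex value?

0xAB433

s_0 = ciphertext = 0xF5E2C
s_1 = InvRound(s_0, k_2) = 0x61D97
s_2 = InvRound(s_1, k_1) = 0x27D8F
s_3 = InvRound(s_2, k_0) = 0xAB433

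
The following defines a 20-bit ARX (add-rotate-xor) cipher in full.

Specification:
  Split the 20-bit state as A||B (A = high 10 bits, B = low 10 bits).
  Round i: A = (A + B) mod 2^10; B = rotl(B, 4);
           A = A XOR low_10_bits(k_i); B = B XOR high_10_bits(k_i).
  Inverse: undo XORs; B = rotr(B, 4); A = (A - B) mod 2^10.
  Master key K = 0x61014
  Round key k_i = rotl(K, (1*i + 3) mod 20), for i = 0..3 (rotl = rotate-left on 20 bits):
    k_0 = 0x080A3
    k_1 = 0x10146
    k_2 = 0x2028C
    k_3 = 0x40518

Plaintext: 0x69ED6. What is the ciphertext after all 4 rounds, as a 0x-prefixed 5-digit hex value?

0xE8C3E

s_0 = plaintext = 0x69ED6
s_1 = Round(s_0, k_0) = 0x3794B
s_2 = Round(s_1, k_1) = 0xDBCF5
s_3 = Round(s_2, k_2) = 0xBA3D3
s_4 = Round(s_3, k_3) = 0xE8C3E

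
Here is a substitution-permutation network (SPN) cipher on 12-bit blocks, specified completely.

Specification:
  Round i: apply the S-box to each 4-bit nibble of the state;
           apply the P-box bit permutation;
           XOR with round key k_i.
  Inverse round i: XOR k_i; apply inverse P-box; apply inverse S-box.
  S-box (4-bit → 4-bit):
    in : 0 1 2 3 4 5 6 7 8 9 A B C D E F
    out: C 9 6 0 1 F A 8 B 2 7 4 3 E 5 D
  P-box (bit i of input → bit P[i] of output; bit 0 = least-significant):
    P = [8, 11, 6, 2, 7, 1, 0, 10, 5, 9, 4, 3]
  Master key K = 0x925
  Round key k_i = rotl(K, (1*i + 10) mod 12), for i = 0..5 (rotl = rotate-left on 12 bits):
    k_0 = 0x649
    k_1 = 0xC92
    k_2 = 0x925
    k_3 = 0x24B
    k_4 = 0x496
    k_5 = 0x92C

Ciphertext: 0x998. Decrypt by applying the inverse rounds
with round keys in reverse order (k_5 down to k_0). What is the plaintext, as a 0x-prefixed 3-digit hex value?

s_0 = ciphertext = 0x998
s_1 = InvRound(s_0, k_5) = 0xE47
s_2 = InvRound(s_1, k_4) = 0x2E2
s_3 = InvRound(s_2, k_3) = 0x1E3
s_4 = InvRound(s_3, k_2) = 0x3CD
s_5 = InvRound(s_4, k_1) = 0xDD5
s_6 = InvRound(s_5, k_0) = 0xD48

0xD48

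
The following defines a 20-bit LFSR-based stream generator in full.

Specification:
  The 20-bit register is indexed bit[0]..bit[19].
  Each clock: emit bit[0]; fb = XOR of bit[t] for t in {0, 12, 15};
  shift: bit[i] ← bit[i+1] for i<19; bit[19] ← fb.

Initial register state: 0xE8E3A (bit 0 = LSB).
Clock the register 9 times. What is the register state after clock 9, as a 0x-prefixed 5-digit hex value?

reg_0 = 0xE8E3A
clock 1: out=0, reg = 0xF471D
clock 2: out=1, reg = 0xFA38E
clock 3: out=0, reg = 0xFD1C7
clock 4: out=1, reg = 0xFE8E3
clock 5: out=1, reg = 0x7F471
clock 6: out=1, reg = 0xBFA38
clock 7: out=0, reg = 0x5FD1C
clock 8: out=0, reg = 0x2FE8E
clock 9: out=0, reg = 0x17F47

0x17F47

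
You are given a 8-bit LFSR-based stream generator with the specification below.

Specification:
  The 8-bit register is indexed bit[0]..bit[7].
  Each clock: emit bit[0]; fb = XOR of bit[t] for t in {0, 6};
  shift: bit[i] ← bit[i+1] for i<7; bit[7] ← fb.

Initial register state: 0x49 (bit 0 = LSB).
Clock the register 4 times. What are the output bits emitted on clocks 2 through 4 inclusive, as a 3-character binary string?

reg_0 = 0x49
clock 1: out=1, reg = 0x24
clock 2: out=0, reg = 0x12
clock 3: out=0, reg = 0x09
clock 4: out=1, reg = 0x84

001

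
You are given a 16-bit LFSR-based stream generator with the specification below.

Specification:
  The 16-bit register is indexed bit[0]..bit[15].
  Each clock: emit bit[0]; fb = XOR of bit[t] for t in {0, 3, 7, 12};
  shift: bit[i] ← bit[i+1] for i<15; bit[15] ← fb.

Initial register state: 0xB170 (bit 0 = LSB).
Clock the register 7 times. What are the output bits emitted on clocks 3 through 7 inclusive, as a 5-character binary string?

00111

reg_0 = 0xB170
clock 1: out=0, reg = 0xD8B8
clock 2: out=0, reg = 0xEC5C
clock 3: out=0, reg = 0xF62E
clock 4: out=0, reg = 0x7B17
clock 5: out=1, reg = 0x3D8B
clock 6: out=1, reg = 0x1EC5
clock 7: out=1, reg = 0x8F62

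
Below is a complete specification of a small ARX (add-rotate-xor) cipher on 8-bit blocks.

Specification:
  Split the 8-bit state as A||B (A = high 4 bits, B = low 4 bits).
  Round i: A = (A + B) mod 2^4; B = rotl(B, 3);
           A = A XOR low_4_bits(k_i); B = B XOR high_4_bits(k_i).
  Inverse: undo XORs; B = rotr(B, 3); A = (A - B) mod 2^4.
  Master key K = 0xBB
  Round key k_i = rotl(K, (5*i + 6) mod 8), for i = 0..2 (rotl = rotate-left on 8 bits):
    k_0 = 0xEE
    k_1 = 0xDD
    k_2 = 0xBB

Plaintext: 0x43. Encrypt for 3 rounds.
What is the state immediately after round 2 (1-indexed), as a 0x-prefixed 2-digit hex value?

0xD6

s_0 = plaintext = 0x43
s_1 = Round(s_0, k_0) = 0x97
s_2 = Round(s_1, k_1) = 0xD6
s_3 = Round(s_2, k_2) = 0x88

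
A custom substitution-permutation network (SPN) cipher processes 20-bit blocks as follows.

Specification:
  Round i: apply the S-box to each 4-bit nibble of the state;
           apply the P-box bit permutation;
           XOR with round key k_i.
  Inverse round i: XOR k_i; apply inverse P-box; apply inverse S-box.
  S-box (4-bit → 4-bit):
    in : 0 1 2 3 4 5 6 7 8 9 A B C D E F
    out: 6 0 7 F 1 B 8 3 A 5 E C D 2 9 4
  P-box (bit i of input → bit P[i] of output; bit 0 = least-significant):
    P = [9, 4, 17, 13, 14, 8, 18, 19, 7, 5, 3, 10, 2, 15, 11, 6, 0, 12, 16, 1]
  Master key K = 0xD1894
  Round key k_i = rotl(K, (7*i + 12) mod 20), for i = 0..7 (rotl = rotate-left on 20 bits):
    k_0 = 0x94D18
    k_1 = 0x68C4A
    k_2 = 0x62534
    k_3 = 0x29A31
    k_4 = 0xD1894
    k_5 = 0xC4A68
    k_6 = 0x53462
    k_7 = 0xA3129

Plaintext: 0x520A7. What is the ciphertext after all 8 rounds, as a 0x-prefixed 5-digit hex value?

s_0 = plaintext = 0x520A7
s_1 = Round(s_0, k_0) = 0x5D627
s_2 = Round(s_1, k_1) = 0x25B59
s_3 = Round(s_2, k_2) = 0xDF279
s_4 = Round(s_3, k_3) = 0x0C199
s_5 = Round(s_4, k_4) = 0xA42D0
s_6 = Round(s_5, k_5) = 0xF5BD6
s_7 = Round(s_6, k_6) = 0x4912E
s_8 = Round(s_7, k_7) = 0xE5A2C

0xE5A2C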